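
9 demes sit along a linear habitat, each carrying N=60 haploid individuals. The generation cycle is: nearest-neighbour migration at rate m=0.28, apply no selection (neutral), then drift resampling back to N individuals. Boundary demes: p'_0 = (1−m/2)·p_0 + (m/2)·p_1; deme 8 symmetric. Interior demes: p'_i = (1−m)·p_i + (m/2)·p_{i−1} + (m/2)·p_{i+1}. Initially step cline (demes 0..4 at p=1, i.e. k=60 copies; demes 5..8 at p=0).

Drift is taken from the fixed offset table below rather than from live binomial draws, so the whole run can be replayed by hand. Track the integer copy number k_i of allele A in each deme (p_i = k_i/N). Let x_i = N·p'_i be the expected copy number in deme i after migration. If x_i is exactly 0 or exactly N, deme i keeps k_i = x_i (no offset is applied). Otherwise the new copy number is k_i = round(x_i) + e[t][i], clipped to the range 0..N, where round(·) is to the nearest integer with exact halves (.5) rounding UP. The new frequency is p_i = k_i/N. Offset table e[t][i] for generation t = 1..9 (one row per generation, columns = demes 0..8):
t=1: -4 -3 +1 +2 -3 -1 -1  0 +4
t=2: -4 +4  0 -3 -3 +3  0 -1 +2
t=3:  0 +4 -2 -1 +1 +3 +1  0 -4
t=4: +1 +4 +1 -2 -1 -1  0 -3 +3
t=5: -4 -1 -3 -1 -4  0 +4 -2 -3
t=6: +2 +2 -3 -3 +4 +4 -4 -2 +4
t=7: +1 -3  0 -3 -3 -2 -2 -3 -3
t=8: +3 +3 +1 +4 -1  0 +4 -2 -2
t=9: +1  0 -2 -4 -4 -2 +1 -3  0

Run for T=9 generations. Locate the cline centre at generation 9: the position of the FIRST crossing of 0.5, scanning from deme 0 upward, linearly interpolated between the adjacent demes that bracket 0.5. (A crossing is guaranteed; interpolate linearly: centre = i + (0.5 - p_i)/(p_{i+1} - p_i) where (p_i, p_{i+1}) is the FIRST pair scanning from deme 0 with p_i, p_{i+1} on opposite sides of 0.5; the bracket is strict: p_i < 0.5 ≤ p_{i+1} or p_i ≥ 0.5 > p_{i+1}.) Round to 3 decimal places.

t=0: k=[60 60 60 60 60 0 0 0 0]
t=1: x=[60.0000 60.0000 60.0000 60.0000 51.6000 8.4000 0.0000 0.0000 0.0000] k=[60 60 60 60 49 7 0 0 0]
t=2: x=[60.0000 60.0000 60.0000 58.4600 44.6600 11.9000 0.9800 0.0000 0.0000] k=[60 60 60 55 42 15 1 0 0]
t=3: x=[60.0000 60.0000 59.3000 53.8800 40.0400 16.8200 2.8200 0.1400 0.0000] k=[60 60 57 53 41 20 4 0 0]
t=4: x=[60.0000 59.5800 56.8600 51.8800 39.7400 20.7000 5.6800 0.5600 0.0000] k=[60 60 58 50 39 20 6 0 0]
t=5: x=[60.0000 59.7200 57.1600 49.5800 37.8800 20.7000 7.1200 0.8400 0.0000] k=[60 59 54 49 34 21 11 0 0]
t=6: x=[59.8600 58.4400 54.0000 47.6000 34.2800 21.4200 10.8600 1.5400 0.0000] k=[60 60 51 45 38 25 7 0 0]
t=7: x=[60.0000 58.7400 51.4200 44.8600 37.1600 24.3000 8.5400 0.9800 0.0000] k=[60 56 51 42 34 22 7 0 0]
t=8: x=[59.4400 55.8600 50.4400 42.1400 33.4400 21.5800 8.1200 0.9800 0.0000] k=[60 59 51 46 32 22 12 0 0]
t=9: x=[59.8600 58.0200 51.4200 44.7400 32.5600 22.0000 11.7200 1.6800 0.0000] k=[60 58 49 41 29 20 13 0 0]

3.917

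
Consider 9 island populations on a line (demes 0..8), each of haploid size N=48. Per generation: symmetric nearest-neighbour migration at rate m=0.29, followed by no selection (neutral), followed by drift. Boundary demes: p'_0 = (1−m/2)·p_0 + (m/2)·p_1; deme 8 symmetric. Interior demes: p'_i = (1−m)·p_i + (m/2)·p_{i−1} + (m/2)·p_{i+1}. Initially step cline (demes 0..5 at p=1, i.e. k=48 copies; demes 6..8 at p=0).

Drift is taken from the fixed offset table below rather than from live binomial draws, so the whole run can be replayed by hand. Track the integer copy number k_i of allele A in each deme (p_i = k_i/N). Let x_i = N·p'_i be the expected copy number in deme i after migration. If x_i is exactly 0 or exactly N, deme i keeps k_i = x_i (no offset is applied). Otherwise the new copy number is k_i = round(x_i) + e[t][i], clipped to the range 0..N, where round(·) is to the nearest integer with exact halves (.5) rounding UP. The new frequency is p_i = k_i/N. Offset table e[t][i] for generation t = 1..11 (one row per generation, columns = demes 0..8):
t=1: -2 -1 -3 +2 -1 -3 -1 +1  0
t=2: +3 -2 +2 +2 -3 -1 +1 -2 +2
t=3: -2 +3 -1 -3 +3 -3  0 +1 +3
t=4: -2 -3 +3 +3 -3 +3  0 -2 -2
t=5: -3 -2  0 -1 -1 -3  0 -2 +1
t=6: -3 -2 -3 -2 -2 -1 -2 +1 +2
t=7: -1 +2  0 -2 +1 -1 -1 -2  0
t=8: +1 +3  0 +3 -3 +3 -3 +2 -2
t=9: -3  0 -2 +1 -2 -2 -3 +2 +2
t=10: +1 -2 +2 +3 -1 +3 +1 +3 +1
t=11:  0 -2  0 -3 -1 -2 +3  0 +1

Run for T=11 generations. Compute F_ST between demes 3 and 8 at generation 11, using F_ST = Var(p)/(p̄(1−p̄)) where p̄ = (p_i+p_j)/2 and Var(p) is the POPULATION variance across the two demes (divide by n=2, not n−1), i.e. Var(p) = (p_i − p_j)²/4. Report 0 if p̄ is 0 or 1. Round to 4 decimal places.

0.4173

t=0: k=[48 48 48 48 48 48 0 0 0]
t=1: x=[48.0000 48.0000 48.0000 48.0000 48.0000 41.0400 6.9600 0.0000 0.0000] k=[48 48 48 48 48 38 6 0 0]
t=2: x=[48.0000 48.0000 48.0000 48.0000 46.5500 34.8100 9.7700 0.8700 0.0000] k=[48 48 48 48 44 34 11 0 0]
t=3: x=[48.0000 48.0000 48.0000 47.4200 43.1300 32.1150 12.7400 1.5950 0.0000] k=[48 48 48 44 46 29 13 3 0]
t=4: x=[48.0000 48.0000 47.4200 44.8700 43.2450 29.1450 13.8700 4.0150 0.4350] k=[48 48 48 48 40 32 14 2 0]
t=5: x=[48.0000 48.0000 48.0000 46.8400 40.0000 30.5500 14.8700 3.4500 0.2900] k=[48 48 48 46 39 28 15 1 1]
t=6: x=[48.0000 48.0000 47.7100 45.2750 38.4200 27.7100 14.8550 3.0300 1.0000] k=[48 48 45 43 36 27 13 4 3]
t=7: x=[48.0000 47.5650 45.1450 42.2750 35.7100 26.2750 13.7250 5.1600 3.1450] k=[48 48 45 40 37 25 13 3 3]
t=8: x=[48.0000 47.5650 44.7100 40.2900 35.6950 25.0000 13.2900 4.4500 3.0000] k=[48 48 45 43 33 28 10 6 1]
t=9: x=[48.0000 47.5650 45.1450 41.8400 33.7250 26.1150 12.0300 5.8550 1.7250] k=[48 48 43 43 32 24 9 8 4]
t=10: x=[48.0000 47.2750 43.7250 41.4050 32.4350 22.9850 11.0300 7.5650 4.5800] k=[48 45 46 44 31 26 12 11 6]
t=11: x=[47.5650 45.5800 45.5650 42.4050 32.1600 24.6950 13.8850 10.4200 6.7250] k=[48 44 46 39 31 23 17 10 8]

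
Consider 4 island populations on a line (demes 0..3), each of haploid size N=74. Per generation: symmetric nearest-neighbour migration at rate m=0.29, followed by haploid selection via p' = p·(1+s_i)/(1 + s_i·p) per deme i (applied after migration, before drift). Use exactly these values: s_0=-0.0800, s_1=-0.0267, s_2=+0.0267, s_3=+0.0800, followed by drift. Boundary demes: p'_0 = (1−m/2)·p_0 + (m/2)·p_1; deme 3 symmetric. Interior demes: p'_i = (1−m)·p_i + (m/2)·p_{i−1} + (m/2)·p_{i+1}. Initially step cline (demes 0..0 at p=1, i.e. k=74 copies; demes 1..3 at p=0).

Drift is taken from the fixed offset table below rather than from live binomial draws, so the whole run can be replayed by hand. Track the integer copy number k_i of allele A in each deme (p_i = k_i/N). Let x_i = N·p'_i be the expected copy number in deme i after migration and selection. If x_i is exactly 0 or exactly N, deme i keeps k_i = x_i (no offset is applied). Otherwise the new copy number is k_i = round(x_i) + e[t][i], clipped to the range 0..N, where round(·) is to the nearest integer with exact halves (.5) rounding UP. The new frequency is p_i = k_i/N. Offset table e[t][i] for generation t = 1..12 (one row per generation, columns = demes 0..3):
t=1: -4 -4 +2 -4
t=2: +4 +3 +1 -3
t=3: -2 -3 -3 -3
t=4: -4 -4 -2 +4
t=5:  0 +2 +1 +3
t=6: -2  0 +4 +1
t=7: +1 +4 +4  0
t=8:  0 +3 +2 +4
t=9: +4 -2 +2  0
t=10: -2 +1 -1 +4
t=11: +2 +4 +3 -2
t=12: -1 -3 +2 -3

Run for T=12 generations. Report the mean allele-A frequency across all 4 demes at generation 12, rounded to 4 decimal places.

0.2770

t=0: k=[74 0 0 0]
t=1: x=[62.4822 10.4841 0.0000 0.0000] k=[58 6 0 0]
t=2: x=[49.1018 12.3883 0.8929 0.0000] k=[53 15 2 0]
t=3: x=[46.0553 18.2504 3.6862 0.3131] k=[44 15 1 0]
t=4: x=[38.2573 16.8207 2.9589 0.1566] k=[34 13 1 4]
t=5: x=[29.4646 13.9953 3.2560 3.8354] k=[29 16 4 7]
t=6: x=[25.6991 15.8060 6.3258 7.0402] k=[24 16 10 8]
t=7: x=[21.5448 15.9488 10.8212 8.8737] k=[23 20 15 9]
t=8: x=[21.2789 19.3211 15.1703 10.5471] k=[21 22 17 15]
t=9: x=[19.9085 20.7238 17.7886 16.2447] k=[24 19 20 16]
t=10: x=[21.9657 19.4791 19.6530 17.5911] k=[20 20 19 22]
t=11: x=[18.8066 19.4643 19.9618 22.7596] k=[21 23 23 21]
t=12: x=[20.0482 22.2863 23.1269 22.4759] k=[19 19 25 19]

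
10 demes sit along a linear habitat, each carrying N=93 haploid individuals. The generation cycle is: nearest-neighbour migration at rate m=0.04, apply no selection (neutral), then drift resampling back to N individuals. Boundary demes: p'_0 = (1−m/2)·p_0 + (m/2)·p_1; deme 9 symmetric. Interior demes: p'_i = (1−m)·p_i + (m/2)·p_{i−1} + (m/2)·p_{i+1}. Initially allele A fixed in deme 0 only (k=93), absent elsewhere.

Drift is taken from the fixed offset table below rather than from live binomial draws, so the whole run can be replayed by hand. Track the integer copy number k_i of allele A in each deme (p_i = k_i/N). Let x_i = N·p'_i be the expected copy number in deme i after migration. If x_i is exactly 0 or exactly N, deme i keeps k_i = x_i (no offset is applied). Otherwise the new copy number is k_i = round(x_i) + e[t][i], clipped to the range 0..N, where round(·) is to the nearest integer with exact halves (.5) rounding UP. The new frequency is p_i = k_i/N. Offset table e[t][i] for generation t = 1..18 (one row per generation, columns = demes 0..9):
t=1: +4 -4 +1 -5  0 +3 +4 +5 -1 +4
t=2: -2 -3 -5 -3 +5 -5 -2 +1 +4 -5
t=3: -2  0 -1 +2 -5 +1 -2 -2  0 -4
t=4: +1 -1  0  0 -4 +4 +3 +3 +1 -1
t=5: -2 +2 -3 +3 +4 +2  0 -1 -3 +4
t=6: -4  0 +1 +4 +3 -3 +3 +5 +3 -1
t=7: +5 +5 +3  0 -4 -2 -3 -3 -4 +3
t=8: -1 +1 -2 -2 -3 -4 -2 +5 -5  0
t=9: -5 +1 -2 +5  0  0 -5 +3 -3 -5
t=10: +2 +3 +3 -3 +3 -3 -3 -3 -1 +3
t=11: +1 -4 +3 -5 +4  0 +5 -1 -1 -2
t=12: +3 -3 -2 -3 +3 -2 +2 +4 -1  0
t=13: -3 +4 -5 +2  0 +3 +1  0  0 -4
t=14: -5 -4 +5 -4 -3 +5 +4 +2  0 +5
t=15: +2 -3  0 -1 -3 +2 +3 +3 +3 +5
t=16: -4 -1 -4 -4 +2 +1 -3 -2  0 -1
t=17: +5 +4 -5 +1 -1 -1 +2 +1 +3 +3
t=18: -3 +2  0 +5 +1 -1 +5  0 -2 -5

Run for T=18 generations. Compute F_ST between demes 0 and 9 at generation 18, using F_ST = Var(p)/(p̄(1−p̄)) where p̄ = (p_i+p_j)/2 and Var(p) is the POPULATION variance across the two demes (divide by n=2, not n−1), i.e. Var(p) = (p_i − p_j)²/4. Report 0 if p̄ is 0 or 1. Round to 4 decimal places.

0.4762

t=0: k=[93 0 0 0 0 0 0 0 0 0]
t=1: x=[91.1400 1.8600 0.0000 0.0000 0.0000 0.0000 0.0000 0.0000 0.0000 0.0000] k=[93 0 0 0 0 0 0 0 0 0]
t=2: x=[91.1400 1.8600 0.0000 0.0000 0.0000 0.0000 0.0000 0.0000 0.0000 0.0000] k=[89 0 0 0 0 0 0 0 0 0]
t=3: x=[87.2200 1.7800 0.0000 0.0000 0.0000 0.0000 0.0000 0.0000 0.0000 0.0000] k=[85 2 0 0 0 0 0 0 0 0]
t=4: x=[83.3400 3.6200 0.0400 0.0000 0.0000 0.0000 0.0000 0.0000 0.0000 0.0000] k=[84 3 0 0 0 0 0 0 0 0]
t=5: x=[82.3800 4.5600 0.0600 0.0000 0.0000 0.0000 0.0000 0.0000 0.0000 0.0000] k=[80 7 0 0 0 0 0 0 0 0]
t=6: x=[78.5400 8.3200 0.1400 0.0000 0.0000 0.0000 0.0000 0.0000 0.0000 0.0000] k=[75 8 1 0 0 0 0 0 0 0]
t=7: x=[73.6600 9.2000 1.1200 0.0200 0.0000 0.0000 0.0000 0.0000 0.0000 0.0000] k=[79 14 4 0 0 0 0 0 0 0]
t=8: x=[77.7000 15.1000 4.1200 0.0800 0.0000 0.0000 0.0000 0.0000 0.0000 0.0000] k=[77 16 2 0 0 0 0 0 0 0]
t=9: x=[75.7800 16.9400 2.2400 0.0400 0.0000 0.0000 0.0000 0.0000 0.0000 0.0000] k=[71 18 0 5 0 0 0 0 0 0]
t=10: x=[69.9400 18.7000 0.4600 4.8000 0.1000 0.0000 0.0000 0.0000 0.0000 0.0000] k=[72 22 3 2 3 0 0 0 0 0]
t=11: x=[71.0000 22.6200 3.3600 2.0400 2.9200 0.0600 0.0000 0.0000 0.0000 0.0000] k=[72 19 6 0 7 0 0 0 0 0]
t=12: x=[70.9400 19.8000 6.1400 0.2600 6.7200 0.1400 0.0000 0.0000 0.0000 0.0000] k=[74 17 4 0 10 0 0 0 0 0]
t=13: x=[72.8600 17.8800 4.1800 0.2800 9.6000 0.2000 0.0000 0.0000 0.0000 0.0000] k=[70 22 0 2 10 3 0 0 0 0]
t=14: x=[69.0400 22.5200 0.4800 2.1200 9.7000 3.0800 0.0600 0.0000 0.0000 0.0000] k=[64 19 5 0 7 8 4 0 0 0]
t=15: x=[63.1000 19.6200 5.1800 0.2400 6.8800 7.9000 4.0000 0.0800 0.0000 0.0000] k=[65 17 5 0 4 10 7 3 0 0]
t=16: x=[64.0400 17.7200 5.1400 0.1800 4.0400 9.8200 6.9800 3.0200 0.0600 0.0000] k=[60 17 1 0 6 11 4 1 0 0]
t=17: x=[59.1400 17.5400 1.3000 0.1400 5.9800 10.7600 4.0800 1.0400 0.0200 0.0000] k=[64 22 0 1 5 10 6 2 3 0]
t=18: x=[63.1600 22.4000 0.4600 1.0600 5.0200 9.8200 6.0000 2.1000 2.9200 0.0600] k=[60 24 0 6 6 9 11 2 1 0]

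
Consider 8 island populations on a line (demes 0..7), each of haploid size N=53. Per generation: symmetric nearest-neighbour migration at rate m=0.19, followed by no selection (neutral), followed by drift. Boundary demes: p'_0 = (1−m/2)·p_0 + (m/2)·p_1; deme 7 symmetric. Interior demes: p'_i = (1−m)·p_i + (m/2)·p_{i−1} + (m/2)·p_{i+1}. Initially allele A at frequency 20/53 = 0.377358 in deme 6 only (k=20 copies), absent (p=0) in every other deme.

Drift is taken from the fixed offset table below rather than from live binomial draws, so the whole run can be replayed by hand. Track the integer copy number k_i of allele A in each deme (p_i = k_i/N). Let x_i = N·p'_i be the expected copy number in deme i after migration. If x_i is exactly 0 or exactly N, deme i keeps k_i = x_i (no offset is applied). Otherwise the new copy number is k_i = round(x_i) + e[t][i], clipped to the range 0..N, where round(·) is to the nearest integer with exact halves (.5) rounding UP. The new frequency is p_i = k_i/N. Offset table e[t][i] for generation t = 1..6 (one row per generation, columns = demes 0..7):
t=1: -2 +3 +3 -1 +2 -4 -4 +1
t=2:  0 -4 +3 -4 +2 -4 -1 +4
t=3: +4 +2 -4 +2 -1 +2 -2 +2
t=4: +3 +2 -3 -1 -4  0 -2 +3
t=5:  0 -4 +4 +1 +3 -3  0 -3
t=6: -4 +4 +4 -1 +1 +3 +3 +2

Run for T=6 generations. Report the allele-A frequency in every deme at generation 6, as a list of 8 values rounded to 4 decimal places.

t=0: k=[0 0 0 0 0 0 20 0]
t=1: x=[0.0000 0.0000 0.0000 0.0000 0.0000 1.9000 16.2000 1.9000] k=[0 0 0 0 0 0 12 3]
t=2: x=[0.0000 0.0000 0.0000 0.0000 0.0000 1.1400 10.0050 3.8550] k=[0 0 0 0 0 0 9 8]
t=3: x=[0.0000 0.0000 0.0000 0.0000 0.0000 0.8550 8.0500 8.0950] k=[0 0 0 0 0 3 6 10]
t=4: x=[0.0000 0.0000 0.0000 0.0000 0.2850 3.0000 6.0950 9.6200] k=[0 0 0 0 0 3 4 13]
t=5: x=[0.0000 0.0000 0.0000 0.0000 0.2850 2.8100 4.7600 12.1450] k=[0 0 0 0 3 0 5 9]
t=6: x=[0.0000 0.0000 0.0000 0.2850 2.4300 0.7600 4.9050 8.6200] k=[0 0 0 0 3 4 8 11]

[0.0000, 0.0000, 0.0000, 0.0000, 0.0566, 0.0755, 0.1509, 0.2075]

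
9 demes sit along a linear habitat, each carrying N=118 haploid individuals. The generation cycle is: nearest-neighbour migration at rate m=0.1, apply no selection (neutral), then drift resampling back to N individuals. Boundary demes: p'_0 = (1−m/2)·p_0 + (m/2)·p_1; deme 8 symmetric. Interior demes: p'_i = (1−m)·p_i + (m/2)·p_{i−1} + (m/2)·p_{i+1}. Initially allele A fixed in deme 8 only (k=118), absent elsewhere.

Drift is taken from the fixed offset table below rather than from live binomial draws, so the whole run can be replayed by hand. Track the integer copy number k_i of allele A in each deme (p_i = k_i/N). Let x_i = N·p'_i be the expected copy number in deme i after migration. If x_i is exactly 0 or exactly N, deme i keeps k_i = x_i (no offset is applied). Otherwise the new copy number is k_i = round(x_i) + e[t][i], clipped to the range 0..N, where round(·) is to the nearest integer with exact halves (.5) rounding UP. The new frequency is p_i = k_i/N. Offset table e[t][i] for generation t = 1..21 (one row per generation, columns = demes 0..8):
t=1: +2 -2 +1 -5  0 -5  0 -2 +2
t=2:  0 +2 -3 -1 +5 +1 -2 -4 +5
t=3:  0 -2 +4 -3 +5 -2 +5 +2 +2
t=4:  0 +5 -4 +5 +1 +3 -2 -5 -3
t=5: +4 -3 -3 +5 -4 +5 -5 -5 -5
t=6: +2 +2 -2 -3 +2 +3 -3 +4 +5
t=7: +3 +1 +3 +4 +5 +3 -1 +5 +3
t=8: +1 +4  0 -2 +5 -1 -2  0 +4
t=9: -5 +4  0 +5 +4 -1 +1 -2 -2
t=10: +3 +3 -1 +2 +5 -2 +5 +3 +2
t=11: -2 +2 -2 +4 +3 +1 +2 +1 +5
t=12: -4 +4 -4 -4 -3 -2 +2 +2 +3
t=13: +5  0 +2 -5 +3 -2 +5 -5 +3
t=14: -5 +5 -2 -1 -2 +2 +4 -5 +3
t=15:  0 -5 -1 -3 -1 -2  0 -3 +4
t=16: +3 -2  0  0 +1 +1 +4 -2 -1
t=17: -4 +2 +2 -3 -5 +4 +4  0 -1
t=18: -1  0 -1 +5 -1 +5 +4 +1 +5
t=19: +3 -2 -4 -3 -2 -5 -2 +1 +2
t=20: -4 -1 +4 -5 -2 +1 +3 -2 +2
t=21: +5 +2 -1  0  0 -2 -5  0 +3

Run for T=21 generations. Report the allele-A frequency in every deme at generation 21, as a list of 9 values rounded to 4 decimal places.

t=0: k=[0 0 0 0 0 0 0 0 118]
t=1: x=[0.0000 0.0000 0.0000 0.0000 0.0000 0.0000 0.0000 5.9000 112.1000] k=[0 0 0 0 0 0 0 4 114]
t=2: x=[0.0000 0.0000 0.0000 0.0000 0.0000 0.0000 0.2000 9.3000 108.5000] k=[0 0 0 0 0 0 0 5 114]
t=3: x=[0.0000 0.0000 0.0000 0.0000 0.0000 0.0000 0.2500 10.2000 108.5500] k=[0 0 0 0 0 0 5 12 111]
t=4: x=[0.0000 0.0000 0.0000 0.0000 0.0000 0.2500 5.1000 16.6000 106.0500] k=[0 0 0 0 0 3 3 12 103]
t=5: x=[0.0000 0.0000 0.0000 0.0000 0.1500 2.8500 3.4500 16.1000 98.4500] k=[0 0 0 0 0 8 0 11 93]
t=6: x=[0.0000 0.0000 0.0000 0.0000 0.4000 7.2000 0.9500 14.5500 88.9000] k=[0 0 0 0 2 10 0 19 94]
t=7: x=[0.0000 0.0000 0.0000 0.1000 2.3000 9.1000 1.4500 21.8000 90.2500] k=[0 0 0 4 7 12 0 27 93]
t=8: x=[0.0000 0.0000 0.2000 3.9500 7.1000 11.1500 1.9500 28.9500 89.7000] k=[0 0 0 2 12 10 0 29 94]
t=9: x=[0.0000 0.0000 0.1000 2.4000 11.4000 9.6000 1.9500 30.8000 90.7500] k=[0 0 0 7 15 9 3 29 89]
t=10: x=[0.0000 0.0000 0.3500 7.0500 14.3000 9.0000 4.6000 30.7000 86.0000] k=[0 0 0 9 19 7 10 34 88]
t=11: x=[0.0000 0.0000 0.4500 9.0500 17.9000 7.7500 11.0500 35.5000 85.3000] k=[0 0 0 13 21 9 13 37 90]
t=12: x=[0.0000 0.0000 0.6500 12.7500 20.0000 9.8000 14.0000 38.4500 87.3500] k=[0 0 0 9 17 8 16 40 90]
t=13: x=[0.0000 0.0000 0.4500 8.9500 16.1500 8.8500 16.8000 41.3000 87.5000] k=[0 0 2 4 19 7 22 36 91]
t=14: x=[0.0000 0.1000 2.0000 4.6500 17.6500 8.3500 21.9500 38.0500 88.2500] k=[0 5 0 4 16 10 26 33 91]
t=15: x=[0.2500 4.5000 0.4500 4.4000 15.1000 11.1000 25.5500 35.5500 88.1000] k=[0 0 0 1 14 9 26 33 92]
t=16: x=[0.0000 0.0000 0.0500 1.6000 13.1000 10.1000 25.5000 35.6000 89.0500] k=[0 0 0 2 14 11 30 34 88]
t=17: x=[0.0000 0.0000 0.1000 2.5000 13.2500 12.1000 29.2500 36.5000 85.3000] k=[0 0 2 0 8 16 33 37 84]
t=18: x=[0.0000 0.1000 1.8000 0.5000 8.0000 16.4500 32.3500 39.1500 81.6500] k=[0 0 1 6 7 21 36 40 87]
t=19: x=[0.0000 0.0500 1.2000 5.8000 7.6500 21.0500 35.4500 42.1500 84.6500] k=[0 0 0 3 6 16 33 43 87]
t=20: x=[0.0000 0.0000 0.1500 3.0000 6.3500 16.3500 32.6500 44.7000 84.8000] k=[0 0 4 0 4 17 36 43 87]
t=21: x=[0.0000 0.2000 3.6000 0.4000 4.4500 17.3000 35.4000 44.8500 84.8000] k=[0 2 3 0 4 15 30 45 88]

[0.0000, 0.0169, 0.0254, 0.0000, 0.0339, 0.1271, 0.2542, 0.3814, 0.7458]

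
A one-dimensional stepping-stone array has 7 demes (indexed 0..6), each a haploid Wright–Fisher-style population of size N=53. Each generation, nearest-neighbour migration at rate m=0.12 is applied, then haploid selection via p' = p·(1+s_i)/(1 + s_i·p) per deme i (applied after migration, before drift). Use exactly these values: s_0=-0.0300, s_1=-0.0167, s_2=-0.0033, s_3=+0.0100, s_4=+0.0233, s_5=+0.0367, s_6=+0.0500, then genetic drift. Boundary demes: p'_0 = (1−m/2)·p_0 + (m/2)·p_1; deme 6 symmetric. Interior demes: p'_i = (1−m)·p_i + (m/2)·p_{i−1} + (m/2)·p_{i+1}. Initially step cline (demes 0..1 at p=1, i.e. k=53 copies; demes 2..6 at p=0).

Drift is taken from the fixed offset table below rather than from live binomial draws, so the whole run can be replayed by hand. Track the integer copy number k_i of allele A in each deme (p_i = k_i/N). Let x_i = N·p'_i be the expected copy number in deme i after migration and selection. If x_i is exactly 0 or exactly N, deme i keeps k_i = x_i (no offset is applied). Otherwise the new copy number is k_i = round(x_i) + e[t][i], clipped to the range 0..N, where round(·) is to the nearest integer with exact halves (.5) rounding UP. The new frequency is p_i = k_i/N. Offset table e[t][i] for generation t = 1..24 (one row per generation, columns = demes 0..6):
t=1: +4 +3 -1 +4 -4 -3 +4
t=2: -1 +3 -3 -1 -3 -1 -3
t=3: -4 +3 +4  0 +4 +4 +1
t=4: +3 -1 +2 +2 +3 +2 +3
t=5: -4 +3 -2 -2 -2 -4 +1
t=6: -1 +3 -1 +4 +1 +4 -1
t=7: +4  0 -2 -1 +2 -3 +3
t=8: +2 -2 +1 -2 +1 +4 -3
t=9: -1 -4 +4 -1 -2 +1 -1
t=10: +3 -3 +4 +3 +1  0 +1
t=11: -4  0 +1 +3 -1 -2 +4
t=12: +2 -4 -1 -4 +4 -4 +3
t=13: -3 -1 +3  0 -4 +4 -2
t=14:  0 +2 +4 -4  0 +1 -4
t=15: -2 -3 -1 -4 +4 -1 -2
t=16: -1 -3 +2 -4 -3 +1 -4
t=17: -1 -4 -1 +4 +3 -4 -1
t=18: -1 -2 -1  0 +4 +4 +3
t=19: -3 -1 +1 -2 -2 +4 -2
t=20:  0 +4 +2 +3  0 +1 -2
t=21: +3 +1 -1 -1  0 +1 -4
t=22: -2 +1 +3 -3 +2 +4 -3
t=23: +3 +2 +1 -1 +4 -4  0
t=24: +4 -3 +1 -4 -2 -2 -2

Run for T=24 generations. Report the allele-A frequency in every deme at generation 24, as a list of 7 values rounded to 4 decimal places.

t=0: k=[53 53 0 0 0 0 0]
t=1: x=[53.0000 49.7693 3.1701 0.0000 0.0000 0.0000 0.0000] k=[53 53 2 0 0 0 0]
t=2: x=[53.0000 49.8911 4.9252 0.1212 0.0000 0.0000 0.0000] k=[53 53 2 0 0 0 0]
t=3: x=[53.0000 49.8911 4.9252 0.1212 0.0000 0.0000 0.0000] k=[53 53 9 0 0 0 0]
t=4: x=[53.0000 50.3174 11.0710 0.5453 0.0000 0.0000 0.0000] k=[53 49 13 3 0 0 0]
t=5: x=[52.7526 46.9909 14.5251 3.4520 0.1842 0.0000 0.0000] k=[49 50 13 1 0 0 0]
t=6: x=[48.9475 47.6394 14.4652 1.6761 0.0614 0.0000 0.0000] k=[48 51 13 6 1 0 0]
t=7: x=[48.0449 48.4707 14.8247 6.1741 1.2682 0.0622 0.0000] k=[52 48 13 5 3 0 0]
t=8: x=[51.7226 46.0388 14.5850 5.4081 3.0046 0.1866 0.0000] k=[53 44 16 3 4 4 0]
t=9: x=[52.4435 42.7212 16.8620 3.8756 4.0248 3.8879 0.2519] k=[51 39 21 3 2 5 0]
t=10: x=[50.2003 38.4630 20.9581 4.0571 2.2899 4.6713 0.3149] k=[53 35 25 7 3 5 1]
t=11: x=[51.8873 35.2819 24.4765 7.9067 3.4332 4.7949 1.3005] k=[48 35 25 11 2 3 5]
t=12: x=[47.0613 34.9803 24.7164 11.3887 2.6575 3.1656 5.1005] k=[49 31 24 7 7 0 8]
t=13: x=[47.7784 31.4450 23.3568 8.0880 6.7139 0.9324 7.8404] k=[45 30 26 8 3 5 6]
t=14: x=[43.8721 30.4421 25.1163 8.8531 3.4944 5.1038 6.2022] k=[44 32 29 5 3 6 2]
t=15: x=[43.0359 32.3280 27.6963 6.3756 3.3720 5.7625 2.3470] k=[41 29 27 2 7 5 0]
t=16: x=[39.9832 29.3797 25.5763 3.8353 6.7139 4.9803 0.3149] k=[39 26 28 0 4 6 0]
t=17: x=[37.8932 26.6769 26.1562 1.9385 3.9636 5.7008 0.3779] k=[37 23 25 6 7 2 0]
t=18: x=[35.8081 23.7391 23.6967 7.2621 6.7749 2.2566 0.1260] k=[35 22 23 7 11 6 3]
t=19: x=[33.8490 22.6214 21.9375 8.2692 10.6547 6.3178 3.3290] k=[31 22 23 6 9 10 1]
t=20: x=[30.0646 22.3820 21.8775 7.2621 9.0516 9.6820 1.6147] k=[30 26 24 10 9 11 0]
t=21: x=[29.3618 25.8969 23.2369 10.8657 9.3561 10.5206 0.6926] k=[32 27 22 10 9 12 0]
t=22: x=[31.3108 26.7769 21.5377 10.7450 9.4170 11.4196 0.7555] k=[29 28 25 8 11 15 0]
t=23: x=[28.5393 27.6574 24.1166 9.2759 11.2629 14.2321 0.9442] k=[32 30 25 8 15 10 1]
t=24: x=[31.4919 29.6001 24.2365 9.5174 14.5216 10.0503 1.6147] k=[35 27 25 6 13 8 0]

[0.6604, 0.5094, 0.4717, 0.1132, 0.2453, 0.1509, 0.0000]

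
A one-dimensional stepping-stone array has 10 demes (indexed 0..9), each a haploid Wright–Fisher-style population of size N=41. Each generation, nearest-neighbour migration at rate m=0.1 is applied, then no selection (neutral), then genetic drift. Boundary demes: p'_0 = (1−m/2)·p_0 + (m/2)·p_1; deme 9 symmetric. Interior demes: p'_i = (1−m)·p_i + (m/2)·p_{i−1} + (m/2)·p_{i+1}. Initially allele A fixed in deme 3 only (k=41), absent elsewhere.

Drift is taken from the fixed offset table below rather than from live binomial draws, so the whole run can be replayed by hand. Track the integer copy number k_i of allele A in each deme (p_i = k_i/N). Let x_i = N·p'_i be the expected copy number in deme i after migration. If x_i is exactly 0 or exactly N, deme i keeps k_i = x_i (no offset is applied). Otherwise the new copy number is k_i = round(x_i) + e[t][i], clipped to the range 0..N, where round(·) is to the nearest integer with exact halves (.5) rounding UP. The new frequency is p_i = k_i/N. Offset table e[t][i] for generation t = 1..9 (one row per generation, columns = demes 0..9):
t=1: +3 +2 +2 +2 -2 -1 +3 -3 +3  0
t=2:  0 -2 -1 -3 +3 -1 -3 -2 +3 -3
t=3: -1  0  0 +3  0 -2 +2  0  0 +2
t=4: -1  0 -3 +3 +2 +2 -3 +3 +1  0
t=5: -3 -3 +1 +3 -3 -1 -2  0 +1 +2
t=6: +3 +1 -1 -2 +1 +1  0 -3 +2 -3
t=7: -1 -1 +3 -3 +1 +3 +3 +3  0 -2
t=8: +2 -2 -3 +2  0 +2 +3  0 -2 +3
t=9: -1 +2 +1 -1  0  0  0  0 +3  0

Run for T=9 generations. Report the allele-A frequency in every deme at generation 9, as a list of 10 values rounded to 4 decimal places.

t=0: k=[0 0 0 41 0 0 0 0 0 0]
t=1: x=[0.0000 0.0000 2.0500 36.9000 2.0500 0.0000 0.0000 0.0000 0.0000 0.0000] k=[0 0 4 39 0 0 0 0 0 0]
t=2: x=[0.0000 0.2000 5.5500 35.3000 1.9500 0.0000 0.0000 0.0000 0.0000 0.0000] k=[0 0 5 32 5 0 0 0 0 0]
t=3: x=[0.0000 0.2500 6.1000 29.3000 6.1000 0.2500 0.0000 0.0000 0.0000 0.0000] k=[0 0 6 32 6 0 0 0 0 0]
t=4: x=[0.0000 0.3000 7.0000 29.4000 7.0000 0.3000 0.0000 0.0000 0.0000 0.0000] k=[0 0 4 32 9 2 0 0 0 0]
t=5: x=[0.0000 0.2000 5.2000 29.4500 9.8000 2.2500 0.1000 0.0000 0.0000 0.0000] k=[0 0 6 32 7 1 0 0 0 0]
t=6: x=[0.0000 0.3000 7.0000 29.4500 7.9500 1.2500 0.0500 0.0000 0.0000 0.0000] k=[0 1 6 27 9 2 0 0 0 0]
t=7: x=[0.0500 1.2000 6.8000 25.0500 9.5500 2.2500 0.1000 0.0000 0.0000 0.0000] k=[0 0 10 22 11 5 3 0 0 0]
t=8: x=[0.0000 0.5000 10.1000 20.8500 11.2500 5.2000 2.9500 0.1500 0.0000 0.0000] k=[0 0 7 23 11 7 6 0 0 0]
t=9: x=[0.0000 0.3500 7.4500 21.6000 11.4000 7.1500 5.7500 0.3000 0.0000 0.0000] k=[0 2 8 21 11 7 6 0 0 0]

[0.0000, 0.0488, 0.1951, 0.5122, 0.2683, 0.1707, 0.1463, 0.0000, 0.0000, 0.0000]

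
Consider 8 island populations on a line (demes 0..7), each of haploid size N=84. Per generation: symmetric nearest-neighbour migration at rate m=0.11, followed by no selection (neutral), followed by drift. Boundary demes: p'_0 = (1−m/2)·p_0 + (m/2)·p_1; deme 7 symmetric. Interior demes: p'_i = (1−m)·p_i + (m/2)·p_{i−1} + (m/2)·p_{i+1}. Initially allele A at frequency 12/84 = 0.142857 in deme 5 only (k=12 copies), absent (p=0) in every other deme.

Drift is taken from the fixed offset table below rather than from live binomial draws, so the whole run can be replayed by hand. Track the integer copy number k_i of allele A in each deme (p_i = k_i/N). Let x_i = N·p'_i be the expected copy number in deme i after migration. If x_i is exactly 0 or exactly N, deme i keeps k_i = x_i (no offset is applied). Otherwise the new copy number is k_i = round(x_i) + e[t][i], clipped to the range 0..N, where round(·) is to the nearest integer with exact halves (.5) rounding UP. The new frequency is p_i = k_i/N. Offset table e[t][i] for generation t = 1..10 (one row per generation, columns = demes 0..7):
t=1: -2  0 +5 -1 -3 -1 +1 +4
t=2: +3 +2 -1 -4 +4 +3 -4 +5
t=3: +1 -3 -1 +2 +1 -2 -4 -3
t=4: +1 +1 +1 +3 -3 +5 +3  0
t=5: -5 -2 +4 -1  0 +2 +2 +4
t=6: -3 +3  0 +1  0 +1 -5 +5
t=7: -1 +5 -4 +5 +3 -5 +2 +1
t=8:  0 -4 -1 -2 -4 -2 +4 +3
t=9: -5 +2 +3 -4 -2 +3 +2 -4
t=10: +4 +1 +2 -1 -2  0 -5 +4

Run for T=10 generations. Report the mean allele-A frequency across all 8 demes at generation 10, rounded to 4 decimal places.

t=0: k=[0 0 0 0 0 12 0 0]
t=1: x=[0.0000 0.0000 0.0000 0.0000 0.6600 10.6800 0.6600 0.0000] k=[0 0 0 0 0 10 2 0]
t=2: x=[0.0000 0.0000 0.0000 0.0000 0.5500 9.0100 2.3300 0.1100] k=[0 0 0 0 5 12 0 5]
t=3: x=[0.0000 0.0000 0.0000 0.2750 5.1100 10.9550 0.9350 4.7250] k=[0 0 0 2 6 9 0 2]
t=4: x=[0.0000 0.0000 0.1100 2.1100 5.9450 8.3400 0.6050 1.8900] k=[0 0 1 5 3 13 4 2]
t=5: x=[0.0000 0.0550 1.1650 4.6700 3.6600 11.9550 4.3850 2.1100] k=[0 0 5 4 4 14 6 6]
t=6: x=[0.0000 0.2750 4.6700 4.0550 4.5500 13.0100 6.4400 6.0000] k=[0 3 5 5 5 14 1 11]
t=7: x=[0.1650 2.9450 4.8900 5.0000 5.4950 12.7900 2.2650 10.4500] k=[0 8 1 10 8 8 4 11]
t=8: x=[0.4400 7.1750 1.8800 9.3950 8.1100 7.7800 4.6050 10.6150] k=[0 3 1 7 4 6 9 14]
t=9: x=[0.1650 2.7250 1.4400 6.5050 4.2750 6.0550 9.1100 13.7250] k=[0 5 4 3 2 9 11 10]
t=10: x=[0.2750 4.6700 4.0000 3.0000 2.4400 8.7250 10.8350 10.0550] k=[4 6 6 2 0 9 6 14]

0.0699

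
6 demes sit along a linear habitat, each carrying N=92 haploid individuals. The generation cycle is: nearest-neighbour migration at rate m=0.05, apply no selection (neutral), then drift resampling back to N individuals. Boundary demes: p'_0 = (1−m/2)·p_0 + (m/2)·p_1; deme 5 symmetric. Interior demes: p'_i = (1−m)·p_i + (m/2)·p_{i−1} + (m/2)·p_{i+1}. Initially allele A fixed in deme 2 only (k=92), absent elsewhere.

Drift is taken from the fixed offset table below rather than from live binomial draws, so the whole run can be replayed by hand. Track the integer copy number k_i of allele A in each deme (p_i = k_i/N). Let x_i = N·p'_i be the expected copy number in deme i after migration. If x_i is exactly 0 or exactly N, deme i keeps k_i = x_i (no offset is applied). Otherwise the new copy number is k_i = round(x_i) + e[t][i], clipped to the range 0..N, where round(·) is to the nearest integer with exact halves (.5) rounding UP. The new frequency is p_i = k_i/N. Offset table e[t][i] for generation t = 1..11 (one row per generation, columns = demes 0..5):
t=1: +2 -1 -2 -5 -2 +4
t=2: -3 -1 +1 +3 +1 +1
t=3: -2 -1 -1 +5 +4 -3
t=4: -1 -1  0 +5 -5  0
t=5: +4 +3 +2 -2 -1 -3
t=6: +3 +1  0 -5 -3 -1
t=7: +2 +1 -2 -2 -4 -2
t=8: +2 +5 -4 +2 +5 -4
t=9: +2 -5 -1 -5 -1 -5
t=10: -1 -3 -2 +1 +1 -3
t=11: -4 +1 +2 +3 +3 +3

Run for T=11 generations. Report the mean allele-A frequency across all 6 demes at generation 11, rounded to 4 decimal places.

t=0: k=[0 0 92 0 0 0]
t=1: x=[0.0000 2.3000 87.4000 2.3000 0.0000 0.0000] k=[0 1 85 0 0 0]
t=2: x=[0.0250 3.0750 80.7750 2.1250 0.0000 0.0000] k=[0 2 82 5 0 0]
t=3: x=[0.0500 3.9500 78.0750 6.8000 0.1250 0.0000] k=[0 3 77 12 4 0]
t=4: x=[0.0750 4.7750 73.5250 13.4250 4.1000 0.1000] k=[0 4 74 18 0 0]
t=5: x=[0.1000 5.6500 70.8500 18.9500 0.4500 0.0000] k=[4 9 73 17 0 0]
t=6: x=[4.1250 10.4750 70.0000 17.9750 0.4250 0.0000] k=[7 11 70 13 0 0]
t=7: x=[7.1000 12.3750 67.1000 14.1000 0.3250 0.0000] k=[9 13 65 12 0 0]
t=8: x=[9.1000 14.2000 62.3750 13.0250 0.3000 0.0000] k=[11 19 58 15 5 0]
t=9: x=[11.2000 19.7750 55.9500 15.8250 5.1250 0.1250] k=[13 15 55 11 4 0]
t=10: x=[13.0500 15.9500 52.9000 11.9250 4.0750 0.1000] k=[12 13 51 13 5 0]
t=11: x=[12.0250 13.9250 49.1000 13.7500 5.0750 0.1250] k=[8 15 51 17 8 3]

0.1848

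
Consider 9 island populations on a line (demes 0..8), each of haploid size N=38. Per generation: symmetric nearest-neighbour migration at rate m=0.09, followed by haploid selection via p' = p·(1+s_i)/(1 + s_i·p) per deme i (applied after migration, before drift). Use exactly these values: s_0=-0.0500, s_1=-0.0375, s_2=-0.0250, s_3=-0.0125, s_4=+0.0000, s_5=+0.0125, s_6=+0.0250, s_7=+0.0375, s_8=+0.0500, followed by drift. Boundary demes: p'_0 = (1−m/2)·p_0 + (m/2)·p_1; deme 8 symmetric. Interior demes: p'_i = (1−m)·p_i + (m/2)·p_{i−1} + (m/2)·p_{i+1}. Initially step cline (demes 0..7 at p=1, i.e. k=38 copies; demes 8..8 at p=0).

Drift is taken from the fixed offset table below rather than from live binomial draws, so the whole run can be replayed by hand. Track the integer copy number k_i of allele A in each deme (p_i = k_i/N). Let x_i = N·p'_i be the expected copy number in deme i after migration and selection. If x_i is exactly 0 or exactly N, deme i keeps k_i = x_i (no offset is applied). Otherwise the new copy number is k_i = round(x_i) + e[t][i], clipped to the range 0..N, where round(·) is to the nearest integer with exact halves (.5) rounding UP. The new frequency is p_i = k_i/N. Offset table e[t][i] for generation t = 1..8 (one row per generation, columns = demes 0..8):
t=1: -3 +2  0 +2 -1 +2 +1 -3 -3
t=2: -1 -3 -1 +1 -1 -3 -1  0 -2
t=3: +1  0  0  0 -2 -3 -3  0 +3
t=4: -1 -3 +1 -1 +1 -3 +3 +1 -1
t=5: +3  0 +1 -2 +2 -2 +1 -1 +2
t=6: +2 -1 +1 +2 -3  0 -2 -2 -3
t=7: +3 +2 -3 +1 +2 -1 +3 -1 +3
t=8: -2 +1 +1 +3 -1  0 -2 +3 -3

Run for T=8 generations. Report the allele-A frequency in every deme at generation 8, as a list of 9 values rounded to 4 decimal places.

[1.0000, 1.0000, 1.0000, 1.0000, 0.9474, 0.8421, 0.9211, 0.7632, 0.2105]

t=0: k=[38 38 38 38 38 38 38 38 0]
t=1: x=[38.0000 38.0000 38.0000 38.0000 38.0000 38.0000 38.0000 36.3491 1.7915] k=[38 38 38 38 38 38 38 33 0]
t=2: x=[38.0000 38.0000 38.0000 38.0000 38.0000 38.0000 37.7805 31.9301 1.5562] k=[38 38 38 38 38 38 37 32 0]
t=3: x=[38.0000 38.0000 38.0000 38.0000 38.0000 37.9556 36.8479 30.9977 1.5091] k=[38 38 38 38 38 35 34 31 5]
t=4: x=[38.0000 38.0000 38.0000 38.0000 37.8650 35.1232 33.9993 30.1958 6.4263] k=[38 38 38 38 38 32 37 31 5]
t=5: x=[38.0000 38.0000 38.0000 38.0000 37.7300 32.5532 36.5401 30.3279 6.4263] k=[38 38 38 38 38 31 38 29 8]
t=6: x=[38.0000 38.0000 38.0000 38.0000 37.6850 31.6956 37.2972 28.7206 9.2830] k=[38 38 38 38 35 32 35 27 6]
t=7: x=[38.0000 38.0000 38.0000 37.8633 35.0000 32.3302 34.5826 26.7093 7.2262] k=[38 38 38 38 37 31 38 26 10]
t=8: x=[38.0000 38.0000 38.0000 37.9544 36.7750 31.6510 37.1654 26.1226 11.0994] k=[38 38 38 38 36 32 35 29 8]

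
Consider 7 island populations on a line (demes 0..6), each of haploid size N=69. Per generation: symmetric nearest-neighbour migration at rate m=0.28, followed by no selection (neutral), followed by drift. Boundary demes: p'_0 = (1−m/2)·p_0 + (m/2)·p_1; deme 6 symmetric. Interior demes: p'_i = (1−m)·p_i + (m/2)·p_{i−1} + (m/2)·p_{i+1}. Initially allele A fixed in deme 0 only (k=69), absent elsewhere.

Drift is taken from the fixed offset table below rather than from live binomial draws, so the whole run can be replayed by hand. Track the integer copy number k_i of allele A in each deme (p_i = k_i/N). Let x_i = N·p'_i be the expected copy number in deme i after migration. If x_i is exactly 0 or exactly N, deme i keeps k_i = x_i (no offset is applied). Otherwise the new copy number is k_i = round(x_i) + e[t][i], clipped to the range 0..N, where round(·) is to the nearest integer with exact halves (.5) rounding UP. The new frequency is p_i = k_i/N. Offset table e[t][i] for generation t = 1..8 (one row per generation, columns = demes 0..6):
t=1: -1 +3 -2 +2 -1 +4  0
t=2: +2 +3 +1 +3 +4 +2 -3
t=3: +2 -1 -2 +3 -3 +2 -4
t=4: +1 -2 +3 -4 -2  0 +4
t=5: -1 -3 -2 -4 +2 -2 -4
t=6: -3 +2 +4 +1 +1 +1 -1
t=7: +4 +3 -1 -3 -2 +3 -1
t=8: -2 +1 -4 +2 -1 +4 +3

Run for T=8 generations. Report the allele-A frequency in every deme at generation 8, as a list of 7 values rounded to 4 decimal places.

t=0: k=[69 0 0 0 0 0 0]
t=1: x=[59.3400 9.6600 0.0000 0.0000 0.0000 0.0000 0.0000] k=[58 13 0 0 0 0 0]
t=2: x=[51.7000 17.4800 1.8200 0.0000 0.0000 0.0000 0.0000] k=[54 20 3 0 0 0 0]
t=3: x=[49.2400 22.3800 4.9600 0.4200 0.0000 0.0000 0.0000] k=[51 21 3 3 0 0 0]
t=4: x=[46.8000 22.6800 5.5200 2.5800 0.4200 0.0000 0.0000] k=[48 21 9 0 0 0 0]
t=5: x=[44.2200 23.1000 9.4200 1.2600 0.0000 0.0000 0.0000] k=[43 20 7 0 0 0 0]
t=6: x=[39.7800 21.4000 7.8400 0.9800 0.0000 0.0000 0.0000] k=[37 23 12 2 0 0 0]
t=7: x=[35.0400 23.4200 12.1400 3.1200 0.2800 0.0000 0.0000] k=[39 26 11 0 0 0 0]
t=8: x=[37.1800 25.7200 11.5600 1.5400 0.0000 0.0000 0.0000] k=[35 27 8 4 0 0 0]

[0.5072, 0.3913, 0.1159, 0.0580, 0.0000, 0.0000, 0.0000]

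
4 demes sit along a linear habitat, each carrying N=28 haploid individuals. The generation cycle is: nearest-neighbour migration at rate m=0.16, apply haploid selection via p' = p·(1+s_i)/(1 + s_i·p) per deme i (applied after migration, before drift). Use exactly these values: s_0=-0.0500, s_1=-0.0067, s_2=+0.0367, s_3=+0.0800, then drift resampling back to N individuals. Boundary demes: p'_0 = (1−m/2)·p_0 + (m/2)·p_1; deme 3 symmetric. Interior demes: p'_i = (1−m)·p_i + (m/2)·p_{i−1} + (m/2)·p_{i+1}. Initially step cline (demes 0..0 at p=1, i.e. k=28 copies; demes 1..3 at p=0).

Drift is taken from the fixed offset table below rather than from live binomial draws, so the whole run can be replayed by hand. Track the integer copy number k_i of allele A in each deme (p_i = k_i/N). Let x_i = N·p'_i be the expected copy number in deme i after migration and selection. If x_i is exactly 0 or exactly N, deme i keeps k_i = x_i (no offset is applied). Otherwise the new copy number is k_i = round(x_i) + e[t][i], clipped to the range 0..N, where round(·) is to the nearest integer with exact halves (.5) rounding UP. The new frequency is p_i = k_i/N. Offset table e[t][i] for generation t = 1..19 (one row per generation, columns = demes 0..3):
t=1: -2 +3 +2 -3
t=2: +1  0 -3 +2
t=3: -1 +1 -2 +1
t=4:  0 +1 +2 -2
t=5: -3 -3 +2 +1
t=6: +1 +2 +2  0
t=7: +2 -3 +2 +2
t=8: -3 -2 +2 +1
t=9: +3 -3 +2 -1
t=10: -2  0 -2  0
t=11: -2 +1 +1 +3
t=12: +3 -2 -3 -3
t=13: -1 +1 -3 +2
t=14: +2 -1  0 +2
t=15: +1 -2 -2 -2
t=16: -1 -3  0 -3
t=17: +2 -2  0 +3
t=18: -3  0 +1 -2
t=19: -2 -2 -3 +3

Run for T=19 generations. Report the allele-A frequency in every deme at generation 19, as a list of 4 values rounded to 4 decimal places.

t=0: k=[28 0 0 0]
t=1: x=[25.6520 2.2262 0.0000 0.0000] k=[24 5 0 0]
t=2: x=[22.2491 6.0879 0.4145 0.0000] k=[23 6 0 0]
t=3: x=[21.3844 6.8452 0.4973 0.0000] k=[20 8 0 0]
t=4: x=[18.7246 8.2807 0.6629 0.0000] k=[19 9 3 0]
t=5: x=[17.8708 9.2782 3.3447 0.2590] k=[15 6 5 1]
t=6: x=[13.9210 6.6060 4.9041 1.4202] k=[15 9 7 1]
t=7: x=[14.1612 9.2782 6.8650 1.5917] k=[16 6 9 4]
t=8: x=[14.8429 7.0046 8.5729 4.6930] k=[12 5 11 6]
t=9: x=[11.0946 6.0082 10.3541 6.7879] k=[14 3 12 6]
t=10: x=[12.7630 4.5742 11.0401 6.8712] k=[11 5 9 7]
t=11: x=[10.1853 5.7691 8.7351 7.5778] k=[8 7 10 11]
t=12: x=[7.6319 7.2837 10.0712 11.4368] k=[11 5 7 8]
t=13: x=[10.1853 5.6098 7.1095 8.3643] k=[9 7 4 10]
t=14: x=[8.5327 6.8850 4.8631 10.0093] k=[11 6 5 12]
t=15: x=[10.2643 6.2872 5.8041 11.9641] k=[11 4 4 10]
t=16: x=[10.1064 4.5344 4.6173 10.0093] k=[9 2 5 7]
t=17: x=[8.1407 2.7831 5.0679 7.2456] k=[10 1 5 10]
t=18: x=[8.9646 2.0273 5.2316 10.0912] k=[6 2 6 8]
t=19: x=[5.4513 2.6240 6.0083 8.2817] k=[3 1 3 11]

[0.1071, 0.0357, 0.1071, 0.3929]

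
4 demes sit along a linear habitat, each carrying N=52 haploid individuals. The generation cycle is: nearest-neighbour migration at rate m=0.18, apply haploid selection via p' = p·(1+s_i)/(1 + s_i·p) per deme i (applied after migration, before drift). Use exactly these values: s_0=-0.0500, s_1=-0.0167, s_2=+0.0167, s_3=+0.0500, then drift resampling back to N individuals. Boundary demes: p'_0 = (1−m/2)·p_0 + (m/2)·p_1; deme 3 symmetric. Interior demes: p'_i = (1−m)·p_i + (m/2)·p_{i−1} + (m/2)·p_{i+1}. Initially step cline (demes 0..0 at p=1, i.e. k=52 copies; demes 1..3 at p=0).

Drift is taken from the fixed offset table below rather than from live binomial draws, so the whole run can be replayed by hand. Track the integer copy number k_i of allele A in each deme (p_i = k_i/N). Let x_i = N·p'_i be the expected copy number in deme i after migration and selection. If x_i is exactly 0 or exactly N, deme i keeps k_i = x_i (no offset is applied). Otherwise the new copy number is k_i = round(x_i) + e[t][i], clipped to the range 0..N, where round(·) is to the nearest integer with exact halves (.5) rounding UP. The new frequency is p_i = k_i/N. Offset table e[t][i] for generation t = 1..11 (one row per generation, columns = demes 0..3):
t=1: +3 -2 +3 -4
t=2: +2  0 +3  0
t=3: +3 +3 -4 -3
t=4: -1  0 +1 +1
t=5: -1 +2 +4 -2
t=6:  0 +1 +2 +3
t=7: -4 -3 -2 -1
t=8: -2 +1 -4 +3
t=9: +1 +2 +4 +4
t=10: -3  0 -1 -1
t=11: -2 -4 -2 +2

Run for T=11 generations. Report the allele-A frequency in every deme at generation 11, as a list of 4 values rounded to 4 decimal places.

[0.3654, 0.2692, 0.1923, 0.2500]

t=0: k=[52 0 0 0]
t=1: x=[47.0969 4.6088 0.0000 0.0000] k=[50 3 0 0]
t=2: x=[45.4832 6.8591 0.2745 0.0000] k=[47 7 3 0]
t=3: x=[43.0255 10.1022 3.1385 0.2834] k=[46 13 0 0]
t=4: x=[42.6428 14.6223 1.1891 0.0000] k=[42 15 2 0]
t=5: x=[39.0784 16.0724 3.0370 0.1890] k=[38 18 7 0]
t=6: x=[35.6302 18.6083 7.4653 0.6611] k=[36 20 9 4]
t=7: x=[33.9605 20.2414 9.6697 4.6526] k=[30 17 8 4]
t=8: x=[28.1694 17.1658 8.5679 4.5589] k=[26 18 5 8]
t=9: x=[24.6143 17.3547 6.5340 8.0566] k=[26 19 11 12]
t=10: x=[24.7041 18.7078 11.9619 12.3639] k=[22 19 11 11]
t=11: x=[21.0840 18.3495 11.8710 11.4291] k=[19 14 10 13]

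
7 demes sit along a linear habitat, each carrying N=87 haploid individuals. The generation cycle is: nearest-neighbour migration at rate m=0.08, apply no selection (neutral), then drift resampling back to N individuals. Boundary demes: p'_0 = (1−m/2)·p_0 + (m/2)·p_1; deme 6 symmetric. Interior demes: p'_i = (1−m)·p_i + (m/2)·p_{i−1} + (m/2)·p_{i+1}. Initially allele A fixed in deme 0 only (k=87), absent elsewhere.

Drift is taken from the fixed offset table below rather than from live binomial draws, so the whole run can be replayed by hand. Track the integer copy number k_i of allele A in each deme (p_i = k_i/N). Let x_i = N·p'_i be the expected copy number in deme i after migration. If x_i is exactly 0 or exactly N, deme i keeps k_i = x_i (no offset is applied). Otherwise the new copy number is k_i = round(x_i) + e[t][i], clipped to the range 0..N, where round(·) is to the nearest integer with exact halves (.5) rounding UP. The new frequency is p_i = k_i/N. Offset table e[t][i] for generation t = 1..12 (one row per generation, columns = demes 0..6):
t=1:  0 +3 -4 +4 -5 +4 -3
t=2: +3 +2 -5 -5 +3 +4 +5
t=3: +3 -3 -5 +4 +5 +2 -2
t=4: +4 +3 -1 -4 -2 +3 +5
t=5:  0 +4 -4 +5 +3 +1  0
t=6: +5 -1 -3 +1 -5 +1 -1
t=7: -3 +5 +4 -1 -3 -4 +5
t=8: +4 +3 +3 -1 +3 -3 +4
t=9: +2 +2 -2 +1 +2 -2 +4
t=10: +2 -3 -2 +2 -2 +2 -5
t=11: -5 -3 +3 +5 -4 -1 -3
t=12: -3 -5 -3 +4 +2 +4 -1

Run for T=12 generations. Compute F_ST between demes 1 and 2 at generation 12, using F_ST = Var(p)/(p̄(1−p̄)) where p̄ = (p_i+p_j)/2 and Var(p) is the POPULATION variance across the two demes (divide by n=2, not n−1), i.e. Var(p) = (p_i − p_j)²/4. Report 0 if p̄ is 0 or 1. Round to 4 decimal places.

0.0774

t=0: k=[87 0 0 0 0 0 0]
t=1: x=[83.5200 3.4800 0.0000 0.0000 0.0000 0.0000 0.0000] k=[84 6 0 0 0 0 0]
t=2: x=[80.8800 8.8800 0.2400 0.0000 0.0000 0.0000 0.0000] k=[84 11 0 0 0 0 0]
t=3: x=[81.0800 13.4800 0.4400 0.0000 0.0000 0.0000 0.0000] k=[84 10 0 0 0 0 0]
t=4: x=[81.0400 12.5600 0.4000 0.0000 0.0000 0.0000 0.0000] k=[85 16 0 0 0 0 0]
t=5: x=[82.2400 18.1200 0.6400 0.0000 0.0000 0.0000 0.0000] k=[82 22 0 0 0 0 0]
t=6: x=[79.6000 23.5200 0.8800 0.0000 0.0000 0.0000 0.0000] k=[85 23 0 0 0 0 0]
t=7: x=[82.5200 24.5600 0.9200 0.0000 0.0000 0.0000 0.0000] k=[80 30 5 0 0 0 0]
t=8: x=[78.0000 31.0000 5.8000 0.2000 0.0000 0.0000 0.0000] k=[82 34 9 0 0 0 0]
t=9: x=[80.0800 34.9200 9.6400 0.3600 0.0000 0.0000 0.0000] k=[82 37 8 1 0 0 0]
t=10: x=[80.2000 37.6400 8.8800 1.2400 0.0400 0.0000 0.0000] k=[82 35 7 3 0 0 0]
t=11: x=[80.1200 35.7600 7.9600 3.0400 0.1200 0.0000 0.0000] k=[75 33 11 8 0 0 0]
t=12: x=[73.3200 33.8000 11.7600 7.8000 0.3200 0.0000 0.0000] k=[70 29 9 12 2 0 0]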